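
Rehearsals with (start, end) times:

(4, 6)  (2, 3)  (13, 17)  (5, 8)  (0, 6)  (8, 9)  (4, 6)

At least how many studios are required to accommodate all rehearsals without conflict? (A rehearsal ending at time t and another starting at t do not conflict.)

4

Count concurrent intervals with a sweep; the peak is the room count.
Events (time:±→running): 0:+→1 2:+→2 3:-→1 4:+→2 4:+→3 5:+→4 … peak 4.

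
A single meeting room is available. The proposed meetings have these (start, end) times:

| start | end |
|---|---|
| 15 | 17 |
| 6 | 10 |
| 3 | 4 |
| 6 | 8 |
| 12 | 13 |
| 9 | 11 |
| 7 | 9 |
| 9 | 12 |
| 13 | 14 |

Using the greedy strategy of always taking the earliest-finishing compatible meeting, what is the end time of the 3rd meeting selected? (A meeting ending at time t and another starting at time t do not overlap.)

11

Order by finish time; keep every interval that doesn't clash with the previous kept one.
Sorted by end: (3,4)  (6,8)  (7,9)  (6,10)  (9,11)  (9,12)  (12,13)  (13,14)  (15,17)
take (3,4); take (6,8); skip (7,9); take (9,11); take (12,13); take (13,14); take (15,17).
Selected: (3,4) (6,8) (9,11) (12,13) (13,14) (15,17)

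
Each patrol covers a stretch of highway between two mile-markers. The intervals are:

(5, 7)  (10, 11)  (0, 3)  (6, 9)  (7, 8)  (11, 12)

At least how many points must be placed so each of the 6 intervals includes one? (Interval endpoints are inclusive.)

3

Process intervals by earliest right end; each time one isn't hit yet, stab at its right endpoint.
Sorted: [0,3] [5,7] [7,8] [6,9] [10,11] [11,12]
{[0,3]} hit by 3; {[5,7],[7,8],[6,9]} hit by 7; {[10,11],[11,12]} hit by 11.
Points: 3, 7, 11 (3 total).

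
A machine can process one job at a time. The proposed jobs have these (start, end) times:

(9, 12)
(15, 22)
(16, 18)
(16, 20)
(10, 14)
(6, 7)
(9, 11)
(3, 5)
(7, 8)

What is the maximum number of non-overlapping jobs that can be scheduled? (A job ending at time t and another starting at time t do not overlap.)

5

Sort by end time and greedily take each interval whose start is ≥ the last chosen end.
By end time: (3,5), (6,7), (7,8), (9,11), (9,12), (10,14), (16,18), (16,20), (15,22).
Pick (3,5); next start ≥ 5 → (6,7); next start ≥ 7 → (7,8); next start ≥ 8 → (9,11); next start ≥ 11 → (16,18).
Selected 5 jobs.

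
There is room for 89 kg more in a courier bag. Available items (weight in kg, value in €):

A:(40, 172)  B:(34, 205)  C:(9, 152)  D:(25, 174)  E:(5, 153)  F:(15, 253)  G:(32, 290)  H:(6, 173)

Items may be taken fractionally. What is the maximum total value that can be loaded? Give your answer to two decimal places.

Sort by value per unit weight and fill in that order.
Ratios (sorted): E 30.60, H 28.83, C 16.89, F 16.87, G 9.06, D 6.96, B 6.03, A 4.30
take E (5 @ 153); take H (6 @ 173); take C (9 @ 152); take F (15 @ 253); take G (32 @ 290); take 22/25 of D → 153.12. Capacity used 89/89.
Total value = 1174.12

1174.12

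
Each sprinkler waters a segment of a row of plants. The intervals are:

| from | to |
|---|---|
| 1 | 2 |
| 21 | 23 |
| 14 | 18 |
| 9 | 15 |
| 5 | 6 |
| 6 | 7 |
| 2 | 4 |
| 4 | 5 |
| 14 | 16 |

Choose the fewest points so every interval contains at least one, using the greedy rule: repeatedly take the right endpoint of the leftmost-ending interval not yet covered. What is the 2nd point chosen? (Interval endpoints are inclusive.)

Process intervals by earliest right end; each time one isn't hit yet, stab at its right endpoint.
By right end: [1,2]  [2,4]  [4,5]  [5,6]  [6,7]  [9,15]  [14,16]  [14,18]  [21,23]
[1,2] uncovered → point at 2; [4,5] uncovered → point at 5; [6,7] uncovered → point at 7; [9,15] uncovered → point at 15; [21,23] uncovered → point at 23.
Points: 2, 5, 7, 15, 23 (5 total).

5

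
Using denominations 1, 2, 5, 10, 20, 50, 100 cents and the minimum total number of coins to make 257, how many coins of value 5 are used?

1

Greedy: take as many of the largest coin as possible, then repeat with the remainder.
257 = 2×100 + 1×50 + 1×5 + 1×2
Count of 5: 1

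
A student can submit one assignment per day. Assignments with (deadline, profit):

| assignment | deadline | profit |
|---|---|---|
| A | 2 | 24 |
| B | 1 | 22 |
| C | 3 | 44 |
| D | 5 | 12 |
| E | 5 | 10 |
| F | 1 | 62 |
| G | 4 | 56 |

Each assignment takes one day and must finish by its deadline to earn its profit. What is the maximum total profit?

198

Sort by profit descending; place each in the latest free slot ≤ its deadline.
By profit: F(d1,62), G(d4,56), C(d3,44), A(d2,24), B(d1,22), D(d5,12), E(d5,10)
F→slot 1; G→slot 4; C→slot 3; A→slot 2; B skipped; D→slot 5; E skipped.
Profit = 62 + 24 + 44 + 56 + 12 = 198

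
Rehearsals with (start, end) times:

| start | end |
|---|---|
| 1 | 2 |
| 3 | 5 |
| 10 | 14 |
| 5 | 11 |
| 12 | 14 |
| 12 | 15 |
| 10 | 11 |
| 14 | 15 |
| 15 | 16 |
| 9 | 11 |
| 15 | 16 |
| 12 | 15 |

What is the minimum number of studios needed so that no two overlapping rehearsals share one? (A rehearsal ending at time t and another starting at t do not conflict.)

starts: [1, 3, 5, 9, 10, 10, 12, 12, 12, 14, 15, 15]
ends:   [2, 5, 11, 11, 11, 14, 14, 15, 15, 15, 16, 16]
s1→1 e2→0 s3→1 e5→0 s5→1 s9→2 s10→3 s10→4  — peak 4.

4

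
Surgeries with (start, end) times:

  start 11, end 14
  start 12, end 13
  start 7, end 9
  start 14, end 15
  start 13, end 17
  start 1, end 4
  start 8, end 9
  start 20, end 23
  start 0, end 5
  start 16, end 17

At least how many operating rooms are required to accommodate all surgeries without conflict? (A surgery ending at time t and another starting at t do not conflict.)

2

Events (time:±→running): 0:+→1 1:+→2 … peak 2.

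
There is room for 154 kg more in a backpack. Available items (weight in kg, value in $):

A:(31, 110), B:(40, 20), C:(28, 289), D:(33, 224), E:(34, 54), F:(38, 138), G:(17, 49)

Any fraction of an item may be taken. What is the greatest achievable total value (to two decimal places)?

Greedy by value/weight ratio, highest first.
Order: C (289/28=10.32) > D (224/33=6.79) > F (138/38=3.63) > A (110/31=3.55) > G (49/17=2.88) > E (54/34=1.59) > B (20/40=0.50)
Fill: take C (28 @ 289) → take D (33 @ 224) → take F (38 @ 138) → take A (31 @ 110) → take G (17 @ 49) → take 7/34 of E → 11.12; 154/154 used.
Total value = 821.12

821.12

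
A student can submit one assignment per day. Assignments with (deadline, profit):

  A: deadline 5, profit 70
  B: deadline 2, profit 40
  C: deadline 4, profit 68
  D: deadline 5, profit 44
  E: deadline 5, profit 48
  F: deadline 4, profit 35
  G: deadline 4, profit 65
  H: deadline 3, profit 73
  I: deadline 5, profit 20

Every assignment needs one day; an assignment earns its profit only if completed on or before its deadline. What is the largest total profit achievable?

By profit: H(d3,73), A(d5,70), C(d4,68), G(d4,65), E(d5,48), D(d5,44), B(d2,40), F(d4,35), I(d5,20)
H→slot 3; A→slot 5; C→slot 4; G→slot 2; E→slot 1; D skipped; B skipped; F skipped; I skipped.
Profit = 48 + 65 + 73 + 68 + 70 = 324

324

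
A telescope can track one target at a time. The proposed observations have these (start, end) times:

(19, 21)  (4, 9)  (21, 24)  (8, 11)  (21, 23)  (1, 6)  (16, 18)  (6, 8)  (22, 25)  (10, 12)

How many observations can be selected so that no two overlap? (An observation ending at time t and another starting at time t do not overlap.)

6

Order by finish time; keep every interval that doesn't clash with the previous kept one.
Sorted by end: (1,6)  (6,8)  (4,9)  (8,11)  (10,12)  (16,18)  (19,21)  (21,23)  (21,24)  (22,25)
take (1,6); take (6,8); take (8,11); take (16,18); take (19,21); take (21,23); skip (21,24); skip (22,25).
Selected 6 observations.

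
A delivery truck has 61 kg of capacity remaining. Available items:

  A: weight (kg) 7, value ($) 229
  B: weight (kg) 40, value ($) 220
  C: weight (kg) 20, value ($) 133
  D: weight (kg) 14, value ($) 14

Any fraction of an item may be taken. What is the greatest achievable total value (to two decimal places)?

549.00

Order: A (229/7=32.71) > C (133/20=6.65) > B (220/40=5.50) > D (14/14=1.00)
Fill: take A (7 @ 229) → take C (20 @ 133) → take 34/40 of B → 187.00; 61/61 used.
Total value = 549.00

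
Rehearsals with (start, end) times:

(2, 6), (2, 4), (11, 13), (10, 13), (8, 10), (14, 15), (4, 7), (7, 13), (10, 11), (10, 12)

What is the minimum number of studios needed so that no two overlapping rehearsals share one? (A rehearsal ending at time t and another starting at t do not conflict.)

4

The answer is the maximum number of intervals overlapping at any instant.
starts: [2, 2, 4, 7, 8, 10, 10, 10, 11, 14]
ends:   [4, 6, 7, 10, 11, 12, 13, 13, 13, 15]
s2→1 s2→2 e4→1 s4→2 e6→1 e7→0 s7→1 s8→2 e10→1 s10→2 s10→3 s10→4  — peak 4.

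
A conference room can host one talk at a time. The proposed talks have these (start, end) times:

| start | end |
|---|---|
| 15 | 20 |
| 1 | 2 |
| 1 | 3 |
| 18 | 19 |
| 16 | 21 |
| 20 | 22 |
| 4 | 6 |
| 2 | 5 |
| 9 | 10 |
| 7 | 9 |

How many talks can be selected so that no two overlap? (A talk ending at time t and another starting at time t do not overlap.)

6

By end time: (1,2), (1,3), (2,5), (4,6), (7,9), (9,10), (18,19), (15,20), (16,21), (20,22).
Pick (1,2); next start ≥ 2 → (2,5); next start ≥ 5 → (7,9); next start ≥ 9 → (9,10); next start ≥ 10 → (18,19); next start ≥ 19 → (20,22).
Selected 6 talks.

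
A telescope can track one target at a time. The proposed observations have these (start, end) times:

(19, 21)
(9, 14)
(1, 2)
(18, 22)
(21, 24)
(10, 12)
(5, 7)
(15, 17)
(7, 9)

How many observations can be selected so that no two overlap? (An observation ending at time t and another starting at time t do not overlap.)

7

Sorted by end: (1,2)  (5,7)  (7,9)  (10,12)  (9,14)  (15,17)  (19,21)  (18,22)  (21,24)
take (1,2); take (5,7); take (7,9); take (10,12); take (15,17); take (19,21); skip (18,22); take (21,24).
Selected 7 observations.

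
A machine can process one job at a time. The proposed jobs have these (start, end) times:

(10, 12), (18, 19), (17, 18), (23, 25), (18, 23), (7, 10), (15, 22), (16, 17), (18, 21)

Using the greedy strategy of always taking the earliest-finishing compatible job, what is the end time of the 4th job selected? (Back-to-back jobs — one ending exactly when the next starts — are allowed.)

18

Order by finish time; keep every interval that doesn't clash with the previous kept one.
By end time: (7,10), (10,12), (16,17), (17,18), (18,19), (18,21), (15,22), (18,23), (23,25).
Pick (7,10); next start ≥ 10 → (10,12); next start ≥ 12 → (16,17); next start ≥ 17 → (17,18); next start ≥ 18 → (18,19); next start ≥ 19 → (23,25).
Selected: (7,10) (10,12) (16,17) (17,18) (18,19) (23,25)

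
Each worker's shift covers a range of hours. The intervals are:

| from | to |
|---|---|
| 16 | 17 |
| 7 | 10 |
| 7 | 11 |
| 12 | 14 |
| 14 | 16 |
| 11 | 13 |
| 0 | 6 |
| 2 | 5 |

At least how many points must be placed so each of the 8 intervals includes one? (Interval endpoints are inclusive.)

Process intervals by earliest right end; each time one isn't hit yet, stab at its right endpoint.
By right end: [2,5]  [0,6]  [7,10]  [7,11]  [11,13]  [12,14]  [14,16]  [16,17]
[2,5] uncovered → point at 5; [7,10] uncovered → point at 10; [11,13] uncovered → point at 13; [14,16] uncovered → point at 16.
Points: 5, 10, 13, 16 (4 total).

4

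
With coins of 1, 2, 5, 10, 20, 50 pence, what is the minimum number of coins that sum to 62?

3

62 = 1×50 + 1×10 + 1×2
Total coins = 1 + 1 + 1 = 3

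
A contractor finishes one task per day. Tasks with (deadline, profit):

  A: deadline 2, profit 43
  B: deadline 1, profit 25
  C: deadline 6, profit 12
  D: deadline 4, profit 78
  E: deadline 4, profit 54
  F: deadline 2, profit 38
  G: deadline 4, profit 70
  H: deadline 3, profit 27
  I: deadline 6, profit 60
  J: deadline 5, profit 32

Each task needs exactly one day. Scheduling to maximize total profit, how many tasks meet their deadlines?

6

By profit: D(d4,78), G(d4,70), I(d6,60), E(d4,54), A(d2,43), F(d2,38), J(d5,32), H(d3,27), B(d1,25), C(d6,12)
D→slot 4; G→slot 3; I→slot 6; E→slot 2; A→slot 1; F skipped; J→slot 5; H skipped; B skipped; C skipped.
6 of 10 scheduled.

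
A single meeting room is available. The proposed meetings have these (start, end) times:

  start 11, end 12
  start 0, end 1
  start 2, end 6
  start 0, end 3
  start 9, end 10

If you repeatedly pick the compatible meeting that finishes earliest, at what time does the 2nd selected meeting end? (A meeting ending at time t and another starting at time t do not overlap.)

By end time: (0,1), (0,3), (2,6), (9,10), (11,12).
Pick (0,1); next start ≥ 1 → (2,6); next start ≥ 6 → (9,10); next start ≥ 10 → (11,12).
Selected: (0,1) (2,6) (9,10) (11,12)

6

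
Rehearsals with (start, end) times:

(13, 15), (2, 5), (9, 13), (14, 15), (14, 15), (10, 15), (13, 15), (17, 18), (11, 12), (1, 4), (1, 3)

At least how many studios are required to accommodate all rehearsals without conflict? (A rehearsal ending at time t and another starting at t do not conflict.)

5

Events (time:±→running): 1:+→1 1:+→2 2:+→3 3:-→2 4:-→1 5:-→0 9:+→1 10:+→2 11:+→3 12:-→2 13:-→1 13:+→2 13:+→3 14:+→4 14:+→5 … peak 5.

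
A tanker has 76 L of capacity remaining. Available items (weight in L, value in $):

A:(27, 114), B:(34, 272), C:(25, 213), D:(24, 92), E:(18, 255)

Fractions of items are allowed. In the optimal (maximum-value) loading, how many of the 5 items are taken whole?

2

Order: E (255/18=14.17) > C (213/25=8.52) > B (272/34=8.00) > A (114/27=4.22) > D (92/24=3.83)
Fill: take E (18 @ 255) → take C (25 @ 213) → take 33/34 of B → 264.00; 76/76 used.
2 item(s) taken whole; one partial (take 33/34 of B).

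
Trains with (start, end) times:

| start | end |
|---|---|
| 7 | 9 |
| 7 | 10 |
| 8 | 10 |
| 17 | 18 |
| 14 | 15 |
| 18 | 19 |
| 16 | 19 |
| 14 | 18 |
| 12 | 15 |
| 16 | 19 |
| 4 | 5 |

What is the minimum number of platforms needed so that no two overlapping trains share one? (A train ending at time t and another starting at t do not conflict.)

Events (time:±→running): 4:+→1 5:-→0 7:+→1 7:+→2 8:+→3 9:-→2 10:-→1 10:-→0 12:+→1 14:+→2 14:+→3 15:-→2 15:-→1 16:+→2 16:+→3 17:+→4 … peak 4.

4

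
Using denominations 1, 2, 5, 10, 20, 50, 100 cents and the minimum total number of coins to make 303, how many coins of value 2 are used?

Greedy: take as many of the largest coin as possible, then repeat with the remainder.
303 − 3×100→3 − 1×2→1 − 1×1→0
Count of 2: 1

1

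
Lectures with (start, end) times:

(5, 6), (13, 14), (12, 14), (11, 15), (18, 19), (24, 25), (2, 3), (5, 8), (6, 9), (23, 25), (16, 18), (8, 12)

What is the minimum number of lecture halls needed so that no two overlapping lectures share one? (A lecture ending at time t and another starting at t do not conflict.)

3

starts: [2, 5, 5, 6, 8, 11, 12, 13, 16, 18, 23, 24]
ends:   [3, 6, 8, 9, 12, 14, 14, 15, 18, 19, 25, 25]
s2→1 e3→0 s5→1 s5→2 e6→1 s6→2 e8→1 s8→2 e9→1 s11→2 e12→1 s12→2 s13→3  — peak 3.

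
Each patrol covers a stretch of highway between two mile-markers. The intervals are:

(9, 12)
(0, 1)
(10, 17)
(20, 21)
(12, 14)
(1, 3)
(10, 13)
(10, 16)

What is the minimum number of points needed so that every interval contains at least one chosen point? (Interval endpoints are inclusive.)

3

Process intervals by earliest right end; each time one isn't hit yet, stab at its right endpoint.
Sorted: [0,1] [1,3] [9,12] [10,13] [12,14] [10,16] [10,17] [20,21]
{[0,1],[1,3]} hit by 1; {[9,12],[10,13],[12,14],[10,16],[10,17]} hit by 12; {[20,21]} hit by 21.
Points: 1, 12, 21 (3 total).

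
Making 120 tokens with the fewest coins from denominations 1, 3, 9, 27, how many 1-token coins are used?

Use the largest denomination that fits, subtract, and repeat.
120 = 4×27 + 1×9 + 1×3
Count of 1: 0

0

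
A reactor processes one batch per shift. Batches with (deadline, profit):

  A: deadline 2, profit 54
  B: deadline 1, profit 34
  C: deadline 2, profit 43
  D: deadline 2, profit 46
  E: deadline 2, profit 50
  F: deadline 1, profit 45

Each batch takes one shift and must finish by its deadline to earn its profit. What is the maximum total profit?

By profit: A(d2,54), E(d2,50), D(d2,46), F(d1,45), C(d2,43), B(d1,34)
A→slot 2; E→slot 1; D skipped; F skipped; C skipped; B skipped.
Profit = 50 + 54 = 104

104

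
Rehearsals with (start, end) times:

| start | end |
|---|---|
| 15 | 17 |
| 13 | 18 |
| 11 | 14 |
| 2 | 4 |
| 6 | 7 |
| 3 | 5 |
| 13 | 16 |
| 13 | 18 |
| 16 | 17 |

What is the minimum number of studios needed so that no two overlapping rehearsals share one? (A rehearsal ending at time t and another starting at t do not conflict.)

4

The answer is the maximum number of intervals overlapping at any instant.
starts: [2, 3, 6, 11, 13, 13, 13, 15, 16]
ends:   [4, 5, 7, 14, 16, 17, 17, 18, 18]
s2→1 s3→2 e4→1 e5→0 s6→1 e7→0 s11→1 s13→2 s13→3 s13→4  — peak 4.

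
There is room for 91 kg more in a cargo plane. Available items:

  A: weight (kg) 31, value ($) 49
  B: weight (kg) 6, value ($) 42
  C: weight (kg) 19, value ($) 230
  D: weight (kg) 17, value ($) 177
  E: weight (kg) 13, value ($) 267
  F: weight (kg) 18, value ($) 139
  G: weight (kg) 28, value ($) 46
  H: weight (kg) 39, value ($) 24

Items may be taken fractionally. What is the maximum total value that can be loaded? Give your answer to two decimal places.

Sort by value per unit weight and fill in that order.
Order: E (267/13=20.54) > C (230/19=12.11) > D (177/17=10.41) > F (139/18=7.72) > B (42/6=7.00) > G (46/28=1.64) > A (49/31=1.58) > H (24/39=0.62)
Fill: take E (13 @ 267) → take C (19 @ 230) → take D (17 @ 177) → take F (18 @ 139) → take B (6 @ 42) → take 18/28 of G → 29.57; 91/91 used.
Total value = 884.57

884.57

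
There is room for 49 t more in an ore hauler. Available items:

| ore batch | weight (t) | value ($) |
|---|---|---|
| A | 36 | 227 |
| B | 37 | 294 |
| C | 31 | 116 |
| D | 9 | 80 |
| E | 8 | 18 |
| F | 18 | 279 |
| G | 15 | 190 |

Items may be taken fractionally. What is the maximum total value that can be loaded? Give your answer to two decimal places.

Sort by value per unit weight and fill in that order.
Ratios (sorted): F 15.50, G 12.67, D 8.89, B 7.95, A 6.31, C 3.74, E 2.25
take F (18 @ 279); take G (15 @ 190); take D (9 @ 80); take 7/37 of B → 55.62. Capacity used 49/49.
Total value = 604.62

604.62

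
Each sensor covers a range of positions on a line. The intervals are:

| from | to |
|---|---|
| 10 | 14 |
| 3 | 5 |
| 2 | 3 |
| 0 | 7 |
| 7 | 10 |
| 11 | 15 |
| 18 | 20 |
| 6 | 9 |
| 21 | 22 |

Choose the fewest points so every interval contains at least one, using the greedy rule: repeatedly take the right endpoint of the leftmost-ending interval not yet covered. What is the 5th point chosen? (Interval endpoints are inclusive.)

Sort by right endpoint; whenever an interval is uncovered, place a point at its right end.
Sorted: [2,3] [3,5] [0,7] [6,9] [7,10] [10,14] [11,15] [18,20] [21,22]
{[2,3],[3,5],[0,7]} hit by 3; {[6,9],[7,10]} hit by 9; {[10,14],[11,15]} hit by 14; {[18,20]} hit by 20; {[21,22]} hit by 22.
Points: 3, 9, 14, 20, 22 (5 total).

22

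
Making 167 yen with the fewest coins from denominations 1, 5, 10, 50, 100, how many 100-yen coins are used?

Greedy: take as many of the largest coin as possible, then repeat with the remainder.
167 − 1×100→67 − 1×50→17 − 1×10→7 − 1×5→2 − 2×1→0
Count of 100: 1

1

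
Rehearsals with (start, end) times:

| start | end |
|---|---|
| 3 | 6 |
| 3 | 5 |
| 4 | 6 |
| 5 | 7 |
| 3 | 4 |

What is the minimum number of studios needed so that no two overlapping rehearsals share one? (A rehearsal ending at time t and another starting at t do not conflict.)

Events (time:±→running): 3:+→1 3:+→2 3:+→3 … peak 3.

3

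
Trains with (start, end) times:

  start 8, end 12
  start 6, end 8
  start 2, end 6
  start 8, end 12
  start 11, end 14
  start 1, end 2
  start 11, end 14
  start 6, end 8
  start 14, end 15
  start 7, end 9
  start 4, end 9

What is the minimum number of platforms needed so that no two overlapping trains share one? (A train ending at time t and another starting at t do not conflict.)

Count concurrent intervals with a sweep; the peak is the room count.
starts: [1, 2, 4, 6, 6, 7, 8, 8, 11, 11, 14]
ends:   [2, 6, 8, 8, 9, 9, 12, 12, 14, 14, 15]
s1→1 e2→0 s2→1 s4→2 e6→1 s6→2 s6→3 s7→4  — peak 4.

4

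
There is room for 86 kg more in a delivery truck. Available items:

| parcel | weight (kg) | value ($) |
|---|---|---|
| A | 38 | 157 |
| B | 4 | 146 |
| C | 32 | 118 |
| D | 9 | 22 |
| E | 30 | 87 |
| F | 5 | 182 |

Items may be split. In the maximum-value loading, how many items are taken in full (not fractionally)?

Greedy by value/weight ratio, highest first.
Ratios (sorted): B 36.50, F 36.40, A 4.13, C 3.69, E 2.90, D 2.44
take B (4 @ 146); take F (5 @ 182); take A (38 @ 157); take C (32 @ 118); take 7/30 of E → 20.30. Capacity used 86/86.
4 item(s) taken whole; one partial (take 7/30 of E).

4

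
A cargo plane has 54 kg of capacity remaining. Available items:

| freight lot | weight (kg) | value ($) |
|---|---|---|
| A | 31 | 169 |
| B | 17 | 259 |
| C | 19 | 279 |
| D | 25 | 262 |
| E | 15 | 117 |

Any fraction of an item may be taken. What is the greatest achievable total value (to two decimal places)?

726.64

Greedy by value/weight ratio, highest first.
Order: B (259/17=15.24) > C (279/19=14.68) > D (262/25=10.48) > E (117/15=7.80) > A (169/31=5.45)
Fill: take B (17 @ 259) → take C (19 @ 279) → take 18/25 of D → 188.64; 54/54 used.
Total value = 726.64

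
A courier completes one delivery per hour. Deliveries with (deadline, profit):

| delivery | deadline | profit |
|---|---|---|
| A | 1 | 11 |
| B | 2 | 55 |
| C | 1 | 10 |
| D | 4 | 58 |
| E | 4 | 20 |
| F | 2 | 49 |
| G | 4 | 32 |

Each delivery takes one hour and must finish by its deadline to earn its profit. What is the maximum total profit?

Take jobs in profit order; each goes to the latest open slot no later than its deadline.
Profit order: D=58 B=55 F=49 G=32 E=20 A=11 C=10
Assign: D→slot 4, B→slot 2, F→slot 1, G→slot 3, E skipped, A skipped, C skipped.
Slots: [1:F] [2:B] [3:G] [4:D]
Profit = 49 + 55 + 32 + 58 = 194

194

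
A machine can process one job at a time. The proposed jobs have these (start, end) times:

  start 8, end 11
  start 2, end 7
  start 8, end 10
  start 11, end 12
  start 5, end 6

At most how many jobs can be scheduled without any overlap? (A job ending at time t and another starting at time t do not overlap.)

3

Order by finish time; keep every interval that doesn't clash with the previous kept one.
By end time: (5,6), (2,7), (8,10), (8,11), (11,12).
Pick (5,6); next start ≥ 6 → (8,10); next start ≥ 10 → (11,12).
Selected 3 jobs.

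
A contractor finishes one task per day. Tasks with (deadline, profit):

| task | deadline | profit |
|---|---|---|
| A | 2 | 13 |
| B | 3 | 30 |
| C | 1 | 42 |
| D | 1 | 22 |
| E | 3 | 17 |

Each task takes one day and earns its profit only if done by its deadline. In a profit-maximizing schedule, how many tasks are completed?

3

Sort by profit descending; place each in the latest free slot ≤ its deadline.
By profit: C(d1,42), B(d3,30), D(d1,22), E(d3,17), A(d2,13)
C→slot 1; B→slot 3; D skipped; E→slot 2; A skipped.
3 of 5 scheduled.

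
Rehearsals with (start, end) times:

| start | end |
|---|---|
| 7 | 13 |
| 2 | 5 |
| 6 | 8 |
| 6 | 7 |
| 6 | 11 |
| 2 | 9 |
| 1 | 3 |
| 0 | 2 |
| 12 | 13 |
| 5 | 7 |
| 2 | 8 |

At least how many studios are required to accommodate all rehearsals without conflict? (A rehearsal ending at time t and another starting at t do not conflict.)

Events (time:±→running): 0:+→1 1:+→2 2:-→1 2:+→2 2:+→3 2:+→4 3:-→3 5:-→2 5:+→3 6:+→4 6:+→5 6:+→6 … peak 6.

6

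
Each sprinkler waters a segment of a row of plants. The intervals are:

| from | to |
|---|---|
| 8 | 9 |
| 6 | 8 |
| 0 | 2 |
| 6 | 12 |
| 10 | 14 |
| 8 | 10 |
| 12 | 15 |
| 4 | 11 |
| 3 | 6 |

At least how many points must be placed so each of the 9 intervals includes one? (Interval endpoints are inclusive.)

4

Sort by right endpoint; whenever an interval is uncovered, place a point at its right end.
By right end: [0,2]  [3,6]  [6,8]  [8,9]  [8,10]  [4,11]  [6,12]  [10,14]  [12,15]
[0,2] uncovered → point at 2; [3,6] uncovered → point at 6; [8,9] uncovered → point at 9; [10,14] uncovered → point at 14.
Points: 2, 6, 9, 14 (4 total).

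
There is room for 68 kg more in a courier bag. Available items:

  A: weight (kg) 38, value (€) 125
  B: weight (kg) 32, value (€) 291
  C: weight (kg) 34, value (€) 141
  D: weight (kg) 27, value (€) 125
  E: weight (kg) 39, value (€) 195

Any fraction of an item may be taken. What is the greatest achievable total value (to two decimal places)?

471.00

Sort by value per unit weight and fill in that order.
Order: B (291/32=9.09) > E (195/39=5.00) > D (125/27=4.63) > C (141/34=4.15) > A (125/38=3.29)
Fill: take B (32 @ 291) → take 36/39 of E → 180.00; 68/68 used.
Total value = 471.00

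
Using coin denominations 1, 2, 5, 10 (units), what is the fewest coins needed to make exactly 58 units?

58 = 5×10 + 1×5 + 1×2 + 1×1
Total coins = 5 + 1 + 1 + 1 = 8

8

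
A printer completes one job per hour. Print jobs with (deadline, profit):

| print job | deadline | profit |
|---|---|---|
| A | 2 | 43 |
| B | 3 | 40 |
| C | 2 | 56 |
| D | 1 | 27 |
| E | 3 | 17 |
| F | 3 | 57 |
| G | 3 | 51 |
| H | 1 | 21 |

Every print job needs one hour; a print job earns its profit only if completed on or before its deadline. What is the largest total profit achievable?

Take jobs in profit order; each goes to the latest open slot no later than its deadline.
By profit: F(d3,57), C(d2,56), G(d3,51), A(d2,43), B(d3,40), D(d1,27), H(d1,21), E(d3,17)
F→slot 3; C→slot 2; G→slot 1; A skipped; B skipped; D skipped; H skipped; E skipped.
Profit = 51 + 56 + 57 = 164

164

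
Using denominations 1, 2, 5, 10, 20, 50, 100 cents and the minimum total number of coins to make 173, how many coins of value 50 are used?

1

Greedy: take as many of the largest coin as possible, then repeat with the remainder.
173 = 1×100 + 1×50 + 1×20 + 1×2 + 1×1
Count of 50: 1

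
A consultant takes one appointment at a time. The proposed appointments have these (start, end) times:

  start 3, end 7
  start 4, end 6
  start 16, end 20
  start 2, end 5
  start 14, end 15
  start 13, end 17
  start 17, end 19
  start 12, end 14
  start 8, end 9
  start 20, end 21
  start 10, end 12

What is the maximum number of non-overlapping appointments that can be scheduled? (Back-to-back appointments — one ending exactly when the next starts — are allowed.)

Sorted by end: (2,5)  (4,6)  (3,7)  (8,9)  (10,12)  (12,14)  (14,15)  (13,17)  (17,19)  (16,20)  (20,21)
take (2,5); take (8,9); take (10,12); take (12,14); take (14,15); skip (13,17); take (17,19); take (20,21).
Selected 7 appointments.

7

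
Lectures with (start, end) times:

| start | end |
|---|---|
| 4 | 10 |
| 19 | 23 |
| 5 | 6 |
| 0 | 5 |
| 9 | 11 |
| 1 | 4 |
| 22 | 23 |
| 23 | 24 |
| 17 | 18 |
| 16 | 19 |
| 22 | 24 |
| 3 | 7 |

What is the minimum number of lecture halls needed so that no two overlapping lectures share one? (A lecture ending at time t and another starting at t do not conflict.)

3

Count concurrent intervals with a sweep; the peak is the room count.
starts: [0, 1, 3, 4, 5, 9, 16, 17, 19, 22, 22, 23]
ends:   [4, 5, 6, 7, 10, 11, 18, 19, 23, 23, 24, 24]
s0→1 s1→2 s3→3  — peak 3.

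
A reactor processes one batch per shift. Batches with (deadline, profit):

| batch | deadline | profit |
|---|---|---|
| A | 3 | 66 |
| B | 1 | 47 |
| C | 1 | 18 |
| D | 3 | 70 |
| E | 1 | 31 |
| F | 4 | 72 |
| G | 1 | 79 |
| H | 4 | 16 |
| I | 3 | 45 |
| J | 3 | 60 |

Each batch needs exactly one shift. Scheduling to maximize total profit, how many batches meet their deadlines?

4

Take jobs in profit order; each goes to the latest open slot no later than its deadline.
By profit: G(d1,79), F(d4,72), D(d3,70), A(d3,66), J(d3,60), B(d1,47), I(d3,45), E(d1,31), C(d1,18), H(d4,16)
G→slot 1; F→slot 4; D→slot 3; A→slot 2; J skipped; B skipped; I skipped; E skipped; C skipped; H skipped.
4 of 10 scheduled.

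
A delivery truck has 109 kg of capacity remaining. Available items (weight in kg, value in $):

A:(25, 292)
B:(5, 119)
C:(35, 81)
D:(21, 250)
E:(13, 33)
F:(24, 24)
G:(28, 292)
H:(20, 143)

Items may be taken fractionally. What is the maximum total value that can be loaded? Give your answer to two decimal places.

1121.38

Sort by value per unit weight and fill in that order.
Ratios (sorted): B 23.80, D 11.90, A 11.68, G 10.43, H 7.15, E 2.54, C 2.31, F 1.00
take B (5 @ 119); take D (21 @ 250); take A (25 @ 292); take G (28 @ 292); take H (20 @ 143); take 10/13 of E → 25.38. Capacity used 109/109.
Total value = 1121.38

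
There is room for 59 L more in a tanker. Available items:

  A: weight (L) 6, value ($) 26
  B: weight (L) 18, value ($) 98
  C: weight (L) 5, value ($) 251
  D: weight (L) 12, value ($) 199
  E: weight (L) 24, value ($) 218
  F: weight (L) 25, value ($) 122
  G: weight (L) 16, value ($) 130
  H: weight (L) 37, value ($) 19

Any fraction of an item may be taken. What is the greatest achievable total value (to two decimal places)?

Greedy by value/weight ratio, highest first.
Order: C (251/5=50.20) > D (199/12=16.58) > E (218/24=9.08) > G (130/16=8.12) > B (98/18=5.44) > F (122/25=4.88) > A (26/6=4.33) > H (19/37=0.51)
Fill: take C (5 @ 251) → take D (12 @ 199) → take E (24 @ 218) → take G (16 @ 130) → take 2/18 of B → 10.89; 59/59 used.
Total value = 808.89

808.89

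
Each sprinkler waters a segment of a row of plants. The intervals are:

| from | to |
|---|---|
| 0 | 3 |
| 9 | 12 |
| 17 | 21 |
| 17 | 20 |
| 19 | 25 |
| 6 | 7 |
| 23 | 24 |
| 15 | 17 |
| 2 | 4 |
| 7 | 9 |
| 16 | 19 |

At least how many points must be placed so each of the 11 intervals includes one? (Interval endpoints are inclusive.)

Sorted: [0,3] [2,4] [6,7] [7,9] [9,12] [15,17] [16,19] [17,20] [17,21] [23,24] [19,25]
{[0,3],[2,4]} hit by 3; {[6,7],[7,9]} hit by 7; {[9,12]} hit by 12; {[15,17],[16,19],[17,20],[17,21]} hit by 17; {[23,24],[19,25]} hit by 24.
Points: 3, 7, 12, 17, 24 (5 total).

5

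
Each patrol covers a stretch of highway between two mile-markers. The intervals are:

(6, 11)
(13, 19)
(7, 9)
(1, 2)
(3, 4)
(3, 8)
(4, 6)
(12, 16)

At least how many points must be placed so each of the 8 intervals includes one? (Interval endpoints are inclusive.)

4

Process intervals by earliest right end; each time one isn't hit yet, stab at its right endpoint.
Sorted: [1,2] [3,4] [4,6] [3,8] [7,9] [6,11] [12,16] [13,19]
{[1,2]} hit by 2; {[3,4],[4,6],[3,8]} hit by 4; {[7,9],[6,11]} hit by 9; {[12,16],[13,19]} hit by 16.
Points: 2, 4, 9, 16 (4 total).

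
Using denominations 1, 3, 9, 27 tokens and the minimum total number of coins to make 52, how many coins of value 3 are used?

2

52 = 1×27 + 2×9 + 2×3 + 1×1
Count of 3: 2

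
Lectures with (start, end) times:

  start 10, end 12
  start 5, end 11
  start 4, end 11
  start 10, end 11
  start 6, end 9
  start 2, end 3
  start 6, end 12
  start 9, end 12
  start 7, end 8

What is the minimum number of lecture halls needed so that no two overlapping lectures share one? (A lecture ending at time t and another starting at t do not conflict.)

The answer is the maximum number of intervals overlapping at any instant.
Events (time:±→running): 2:+→1 3:-→0 4:+→1 5:+→2 6:+→3 6:+→4 7:+→5 8:-→4 9:-→3 9:+→4 10:+→5 10:+→6 … peak 6.

6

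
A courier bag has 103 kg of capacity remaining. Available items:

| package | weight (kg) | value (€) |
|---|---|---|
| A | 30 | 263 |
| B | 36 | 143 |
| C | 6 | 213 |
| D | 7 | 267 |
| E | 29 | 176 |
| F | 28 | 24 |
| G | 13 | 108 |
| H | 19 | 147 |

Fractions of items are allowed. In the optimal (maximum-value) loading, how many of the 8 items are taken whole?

5

Greedy by value/weight ratio, highest first.
Order: D (267/7=38.14) > C (213/6=35.50) > A (263/30=8.77) > G (108/13=8.31) > H (147/19=7.74) > E (176/29=6.07) > B (143/36=3.97) > F (24/28=0.86)
Fill: take D (7 @ 267) → take C (6 @ 213) → take A (30 @ 263) → take G (13 @ 108) → take H (19 @ 147) → take 28/29 of E → 169.93; 103/103 used.
5 item(s) taken whole; one partial (take 28/29 of E).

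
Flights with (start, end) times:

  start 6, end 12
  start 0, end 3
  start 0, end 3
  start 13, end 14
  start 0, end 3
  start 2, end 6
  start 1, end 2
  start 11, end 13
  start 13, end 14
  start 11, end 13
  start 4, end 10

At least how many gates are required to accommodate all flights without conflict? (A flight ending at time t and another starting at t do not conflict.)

4

Count concurrent intervals with a sweep; the peak is the room count.
Events (time:±→running): 0:+→1 0:+→2 0:+→3 1:+→4 … peak 4.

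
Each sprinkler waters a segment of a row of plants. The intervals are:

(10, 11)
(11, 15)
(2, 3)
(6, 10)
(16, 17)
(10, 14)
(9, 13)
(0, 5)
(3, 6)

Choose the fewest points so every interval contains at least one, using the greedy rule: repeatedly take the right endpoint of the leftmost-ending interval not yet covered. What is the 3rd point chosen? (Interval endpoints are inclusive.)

Sort by right endpoint; whenever an interval is uncovered, place a point at its right end.
Sorted: [2,3] [0,5] [3,6] [6,10] [10,11] [9,13] [10,14] [11,15] [16,17]
{[2,3],[0,5],[3,6]} hit by 3; {[6,10],[10,11],[9,13],[10,14]} hit by 10; {[11,15]} hit by 15; {[16,17]} hit by 17.
Points: 3, 10, 15, 17 (4 total).

15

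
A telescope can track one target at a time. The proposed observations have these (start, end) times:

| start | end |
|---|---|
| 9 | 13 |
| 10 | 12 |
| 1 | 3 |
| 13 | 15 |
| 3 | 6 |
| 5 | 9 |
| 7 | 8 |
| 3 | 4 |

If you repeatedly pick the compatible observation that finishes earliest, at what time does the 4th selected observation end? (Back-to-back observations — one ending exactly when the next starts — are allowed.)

12

Greedy by earliest finish: after sorting by end time, pick each interval compatible with the last pick.
Sorted by end: (1,3)  (3,4)  (3,6)  (7,8)  (5,9)  (10,12)  (9,13)  (13,15)
take (1,3); take (3,4); skip (3,6); take (7,8); take (10,12); take (13,15).
Selected: (1,3) (3,4) (7,8) (10,12) (13,15)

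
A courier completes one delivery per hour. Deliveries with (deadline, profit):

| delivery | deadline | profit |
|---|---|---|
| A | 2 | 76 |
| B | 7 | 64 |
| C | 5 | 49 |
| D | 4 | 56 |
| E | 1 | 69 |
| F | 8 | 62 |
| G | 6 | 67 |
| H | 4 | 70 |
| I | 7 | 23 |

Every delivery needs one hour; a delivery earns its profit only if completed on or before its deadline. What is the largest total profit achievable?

513

Sort by profit descending; place each in the latest free slot ≤ its deadline.
Profit order: A=76 H=70 E=69 G=67 B=64 F=62 D=56 C=49 I=23
Assign: A→slot 2, H→slot 4, E→slot 1, G→slot 6, B→slot 7, F→slot 8, D→slot 3, C→slot 5, I skipped.
Slots: [1:E] [2:A] [3:D] [4:H] [5:C] [6:G] [7:B] [8:F]
Profit = 69 + 76 + 56 + 70 + 49 + 67 + 64 + 62 = 513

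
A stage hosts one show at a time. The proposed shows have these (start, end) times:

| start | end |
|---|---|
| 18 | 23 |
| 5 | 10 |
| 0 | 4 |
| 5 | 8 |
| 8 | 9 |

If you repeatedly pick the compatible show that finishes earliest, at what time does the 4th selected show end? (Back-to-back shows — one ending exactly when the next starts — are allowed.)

23

Order by finish time; keep every interval that doesn't clash with the previous kept one.
By end time: (0,4), (5,8), (8,9), (5,10), (18,23).
Pick (0,4); next start ≥ 4 → (5,8); next start ≥ 8 → (8,9); next start ≥ 9 → (18,23).
Selected: (0,4) (5,8) (8,9) (18,23)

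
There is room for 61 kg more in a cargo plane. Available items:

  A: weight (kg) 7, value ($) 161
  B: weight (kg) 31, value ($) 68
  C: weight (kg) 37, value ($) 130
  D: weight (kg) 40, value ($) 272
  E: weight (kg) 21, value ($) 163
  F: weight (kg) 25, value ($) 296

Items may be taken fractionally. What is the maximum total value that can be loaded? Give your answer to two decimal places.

674.40

Sort by value per unit weight and fill in that order.
Ratios (sorted): A 23.00, F 11.84, E 7.76, D 6.80, C 3.51, B 2.19
take A (7 @ 161); take F (25 @ 296); take E (21 @ 163); take 8/40 of D → 54.40. Capacity used 61/61.
Total value = 674.40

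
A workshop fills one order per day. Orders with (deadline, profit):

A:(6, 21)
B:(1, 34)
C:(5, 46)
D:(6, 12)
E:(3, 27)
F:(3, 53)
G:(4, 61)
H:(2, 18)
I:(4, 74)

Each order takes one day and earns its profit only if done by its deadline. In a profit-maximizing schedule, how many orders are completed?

Profit order: I=74 G=61 F=53 C=46 B=34 E=27 A=21 H=18 D=12
Assign: I→slot 4, G→slot 3, F→slot 2, C→slot 5, B→slot 1, E skipped, A→slot 6, H skipped, D skipped.
Slots: [1:B] [2:F] [3:G] [4:I] [5:C] [6:A]
6 of 9 scheduled.

6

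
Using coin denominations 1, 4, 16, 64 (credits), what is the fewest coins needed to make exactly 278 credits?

Greedy: take as many of the largest coin as possible, then repeat with the remainder.
278 − 4×64→22 − 1×16→6 − 1×4→2 − 2×1→0
Total coins = 4 + 1 + 1 + 2 = 8

8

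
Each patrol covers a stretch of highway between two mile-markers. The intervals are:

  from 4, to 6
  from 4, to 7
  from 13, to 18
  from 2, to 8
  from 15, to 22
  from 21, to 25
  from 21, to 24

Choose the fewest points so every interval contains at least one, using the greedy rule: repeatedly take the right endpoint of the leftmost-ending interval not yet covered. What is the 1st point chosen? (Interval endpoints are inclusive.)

Process intervals by earliest right end; each time one isn't hit yet, stab at its right endpoint.
By right end: [4,6]  [4,7]  [2,8]  [13,18]  [15,22]  [21,24]  [21,25]
[4,6] uncovered → point at 6; [13,18] uncovered → point at 18; [21,24] uncovered → point at 24.
Points: 6, 18, 24 (3 total).

6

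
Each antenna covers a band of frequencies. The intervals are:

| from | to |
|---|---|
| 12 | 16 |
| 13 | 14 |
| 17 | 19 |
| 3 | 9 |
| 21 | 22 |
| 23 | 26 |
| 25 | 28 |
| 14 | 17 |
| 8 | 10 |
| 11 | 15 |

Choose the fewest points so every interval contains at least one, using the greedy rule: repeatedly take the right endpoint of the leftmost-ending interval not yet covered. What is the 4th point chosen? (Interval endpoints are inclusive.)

Process intervals by earliest right end; each time one isn't hit yet, stab at its right endpoint.
By right end: [3,9]  [8,10]  [13,14]  [11,15]  [12,16]  [14,17]  [17,19]  [21,22]  [23,26]  [25,28]
[3,9] uncovered → point at 9; [13,14] uncovered → point at 14; [17,19] uncovered → point at 19; [21,22] uncovered → point at 22; [23,26] uncovered → point at 26.
Points: 9, 14, 19, 22, 26 (5 total).

22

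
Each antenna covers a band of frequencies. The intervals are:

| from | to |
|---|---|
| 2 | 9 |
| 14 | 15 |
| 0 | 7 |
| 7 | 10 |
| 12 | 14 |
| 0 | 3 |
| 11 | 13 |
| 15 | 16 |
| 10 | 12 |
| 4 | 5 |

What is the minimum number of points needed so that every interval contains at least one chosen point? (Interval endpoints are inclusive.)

Process intervals by earliest right end; each time one isn't hit yet, stab at its right endpoint.
Sorted: [0,3] [4,5] [0,7] [2,9] [7,10] [10,12] [11,13] [12,14] [14,15] [15,16]
{[0,3]} hit by 3; {[4,5],[0,7],[2,9]} hit by 5; {[7,10],[10,12]} hit by 10; {[11,13],[12,14]} hit by 13; {[14,15],[15,16]} hit by 15.
Points: 3, 5, 10, 13, 15 (5 total).

5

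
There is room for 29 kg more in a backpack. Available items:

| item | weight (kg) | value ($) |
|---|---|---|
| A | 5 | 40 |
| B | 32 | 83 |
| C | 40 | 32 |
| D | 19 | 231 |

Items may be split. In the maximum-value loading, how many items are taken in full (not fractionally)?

2

Greedy by value/weight ratio, highest first.
Order: D (231/19=12.16) > A (40/5=8.00) > B (83/32=2.59) > C (32/40=0.80)
Fill: take D (19 @ 231) → take A (5 @ 40) → take 5/32 of B → 12.97; 29/29 used.
2 item(s) taken whole; one partial (take 5/32 of B).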